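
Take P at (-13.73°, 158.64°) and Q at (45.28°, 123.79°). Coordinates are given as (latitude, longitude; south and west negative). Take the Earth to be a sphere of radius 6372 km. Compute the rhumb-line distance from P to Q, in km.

7453 km

Rhumb course C = atan2(Δλ, Δψ) with Δψ = ln[tan(π/4+φ₂/2)/tan(π/4+φ₁/2)] = +1.1303, Δλ = -0.6082 → C = 331.71°
d = R·|Δφ| / |cos C| = 6372·1.02992 / 0.88059 = 7453 km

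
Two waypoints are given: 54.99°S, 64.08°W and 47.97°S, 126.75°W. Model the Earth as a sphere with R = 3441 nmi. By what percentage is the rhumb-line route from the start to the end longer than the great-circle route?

3.3%

Great circle: σ = 0.6685 rad → d_gc = Rσ = 2300.4 nmi
Rhumb: Δφ = +0.1225, Δλ = -1.0938, Δψ = +0.1972, q = Δφ/Δψ = 0.6212 → d_rh = R√(Δφ²+q²Δλ²) = 2375.6 nmi
Excess = (2375.6 − 2300.4) / 2300.4 = 75.2 / 2300.4 = 3.27% ≈ 3.3%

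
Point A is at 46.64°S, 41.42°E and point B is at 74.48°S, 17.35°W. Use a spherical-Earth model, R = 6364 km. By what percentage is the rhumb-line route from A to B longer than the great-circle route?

3.4%

Great circle: σ = 0.6505 rad → d_gc = Rσ = 4139.7 km
Rhumb: Δφ = -0.4859, Δλ = -1.0257, Δψ = -1.0707, q = Δφ/Δψ = 0.4538 → d_rh = R√(Δφ²+q²Δλ²) = 4282.4 km
Excess = (4282.4 − 4139.7) / 4139.7 = 142.7 / 4139.7 = 3.447% ≈ 3.4%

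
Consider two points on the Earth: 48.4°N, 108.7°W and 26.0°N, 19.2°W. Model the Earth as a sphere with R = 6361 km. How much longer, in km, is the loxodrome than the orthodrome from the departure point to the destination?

359 km

Great circle: cos σ = sin φ₁ sin φ₂ + cos φ₁ cos φ₂ cos Δλ,  σ = 1.2313 rad → d_gc = 7832.2 km
Rhumb line: Δψ = -0.4977, q = Δφ/Δψ = 0.7855, d_rh = R√(Δφ²+q²Δλ²) = 8191.4 km
Excess = 8191.4 − 7832.2 = 359.2 ≈ 359 km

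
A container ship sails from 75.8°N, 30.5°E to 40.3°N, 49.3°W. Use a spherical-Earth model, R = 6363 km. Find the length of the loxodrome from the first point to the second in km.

Rhumb course C = atan2(Δλ, Δψ) with Δψ = ln[tan(π/4+φ₂/2)/tan(π/4+φ₁/2)] = -1.3132, Δλ = -1.3928 → C = 226.68°
d = R·|Δφ| / |cos C| = 6363·0.61959 / 0.68603 = 5747 km

5747 km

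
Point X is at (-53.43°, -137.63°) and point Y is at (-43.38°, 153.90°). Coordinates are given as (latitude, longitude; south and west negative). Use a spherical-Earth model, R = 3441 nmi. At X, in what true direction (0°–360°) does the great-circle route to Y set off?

N = sin Δλ·cos φ₂ = -0.6761;  D = cos φ₁ sin φ₂ − sin φ₁ cos φ₂ cos Δλ = -0.1950
initial course = atan2(N, D) = 253.91°

253.9°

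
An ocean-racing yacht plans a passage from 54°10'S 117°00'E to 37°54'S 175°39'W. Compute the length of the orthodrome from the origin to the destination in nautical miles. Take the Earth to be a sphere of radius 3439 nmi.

cos σ = sin φ₁ sin φ₂ + cos φ₁ cos φ₂ cos Δλ
      = sin(-54.17°)sin(-37.90°) + cos(-54.17°)cos(-37.90°)cos(67.35°) = 0.6759
σ = 47.475° → d = Rσ = 3439·0.82859 = 2850 nmi

2850 nmi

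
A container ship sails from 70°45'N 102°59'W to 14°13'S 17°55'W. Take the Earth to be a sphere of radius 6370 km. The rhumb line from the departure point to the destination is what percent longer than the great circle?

Great circle: σ = 1.7766 rad → d_gc = Rσ = 11317.1 km
Rhumb: Δφ = -1.4829, Δλ = +1.4847, Δψ = -2.0251, q = Δφ/Δψ = 0.7323 → d_rh = R√(Δφ²+q²Δλ²) = 11713.1 km
Excess = (11713.1 − 11317.1) / 11317.1 = 396.0 / 11317.1 = 3.50% ≈ 3.5%

3.5%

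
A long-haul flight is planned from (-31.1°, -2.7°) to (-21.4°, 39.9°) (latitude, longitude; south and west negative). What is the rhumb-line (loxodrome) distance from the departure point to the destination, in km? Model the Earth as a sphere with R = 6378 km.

4381 km

Δψ = ln[tan(π/4+φ₂/2)/tan(π/4+φ₁/2)] = +0.1891;  Δφ = +0.1693 rad,  Δλ = +0.7435 rad
q = Δφ/Δψ = 0.8953
d = R·√(Δφ² + q²Δλ²) = 6378·0.68684 = 4381 km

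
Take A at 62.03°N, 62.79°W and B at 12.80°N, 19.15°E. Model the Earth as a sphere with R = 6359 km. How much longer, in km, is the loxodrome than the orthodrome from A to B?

Great circle: cos σ = sin φ₁ sin φ₂ + cos φ₁ cos φ₂ cos Δλ,  σ = 1.3080 rad → d_gc = 8317.5 km
Rhumb line: Δψ = -1.1648, q = Δφ/Δψ = 0.7376, d_rh = R√(Δφ²+q²Δλ²) = 8651.8 km
Excess = 8651.8 − 8317.5 = 334.3 ≈ 334 km

334 km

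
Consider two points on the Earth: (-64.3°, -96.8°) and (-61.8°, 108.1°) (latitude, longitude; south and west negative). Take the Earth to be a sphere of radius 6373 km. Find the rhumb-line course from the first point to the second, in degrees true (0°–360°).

272.0°

Δψ = ln[tan(π/4+φ₂/2)/tan(π/4+φ₁/2)] = +0.0963
Δλ = -2.7070 rad (taken the short way round)
course = atan2(Δλ, Δψ) = 272.04°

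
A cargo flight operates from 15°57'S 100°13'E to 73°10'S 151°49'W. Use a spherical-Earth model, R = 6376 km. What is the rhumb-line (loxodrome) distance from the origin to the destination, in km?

Rhumb course C = atan2(Δλ, Δψ) with Δψ = ln[tan(π/4+φ₂/2)/tan(π/4+φ₁/2)] = -1.6287, Δλ = +1.8844 → C = 130.84°
d = R·|Δφ| / |cos C| = 6376·0.99862 / 0.65392 = 9737 km

9737 km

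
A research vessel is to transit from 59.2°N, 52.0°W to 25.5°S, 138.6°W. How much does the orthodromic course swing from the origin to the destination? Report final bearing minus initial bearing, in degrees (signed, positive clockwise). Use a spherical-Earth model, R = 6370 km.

-40.6°

At departure: θ₁ = atan2(sin Δλ cos φ₂, cos φ₁ sin φ₂ − sin φ₁ cos φ₂ cos Δλ) = 253.53°
At arrival: θ₂ = atan2(sin Δλ cos φ₁, −cos φ₂ sin φ₁ + sin φ₂ cos φ₁ cos Δλ) = 212.96°
Δθ = θ₂ − θ₁ = -40.6°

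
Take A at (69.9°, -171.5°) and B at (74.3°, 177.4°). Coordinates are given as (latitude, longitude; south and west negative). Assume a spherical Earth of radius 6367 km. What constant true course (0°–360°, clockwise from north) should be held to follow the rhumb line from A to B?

Meridional parts: M(φ₁)=+1.7303, M(φ₂)=+1.9814 → ΔM = +0.2511;  Δλ = -0.1937 rad
tan C = Δλ / ΔM = -0.7715 → C = 322.35°

322.3°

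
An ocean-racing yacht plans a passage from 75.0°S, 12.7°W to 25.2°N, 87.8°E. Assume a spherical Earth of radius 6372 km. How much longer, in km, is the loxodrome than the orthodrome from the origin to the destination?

Great circle: cos σ = sin φ₁ sin φ₂ + cos φ₁ cos φ₂ cos Δλ,  σ = 2.0420 rad → d_gc = 13011.5 km
Rhumb line: Δψ = +2.4823, q = Δφ/Δψ = 0.7045, d_rh = R√(Δφ²+q²Δλ²) = 13644.8 km
Excess = 13644.8 − 13011.5 = 633.3 ≈ 633 km

633 km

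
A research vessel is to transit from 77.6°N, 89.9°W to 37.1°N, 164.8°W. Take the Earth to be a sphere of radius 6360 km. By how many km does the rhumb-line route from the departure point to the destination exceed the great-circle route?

Great circle: cos σ = sin φ₁ sin φ₂ + cos φ₁ cos φ₂ cos Δλ,  σ = 0.8844 rad → d_gc = 5624.8 km
Rhumb line: Δψ = -1.5216, q = Δφ/Δψ = 0.4646, d_rh = R√(Δφ²+q²Δλ²) = 5926.9 km
Excess = 5926.9 − 5624.8 = 302.1 ≈ 302 km

302 km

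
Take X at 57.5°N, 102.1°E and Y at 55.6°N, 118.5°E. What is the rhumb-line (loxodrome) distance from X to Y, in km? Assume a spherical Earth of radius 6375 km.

Rhumb course C = atan2(Δλ, Δψ) with Δψ = ln[tan(π/4+φ₂/2)/tan(π/4+φ₁/2)] = -0.0602, Δλ = +0.2862 → C = 101.87°
d = R·|Δφ| / |cos C| = 6375·0.03316 / 0.20574 = 1028 km

1028 km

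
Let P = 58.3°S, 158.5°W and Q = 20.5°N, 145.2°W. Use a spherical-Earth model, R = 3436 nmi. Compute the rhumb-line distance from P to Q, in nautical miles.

4774 nmi

Δψ = ln[tan(π/4+φ₂/2)/tan(π/4+φ₁/2)] = +1.6248;  Δφ = +1.3753 rad,  Δλ = +0.2321 rad
q = Δφ/Δψ = 0.8465
d = R·√(Δφ² + q²Δλ²) = 3436·1.38928 = 4774 nmi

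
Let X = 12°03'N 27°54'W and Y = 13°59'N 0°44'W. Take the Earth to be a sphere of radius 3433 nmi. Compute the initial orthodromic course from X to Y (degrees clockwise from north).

82.8°

N = sin Δλ·cos φ₂ = +0.4431;  D = cos φ₁ sin φ₂ − sin φ₁ cos φ₂ cos Δλ = +0.0561
initial course = atan2(N, D) = 82.79°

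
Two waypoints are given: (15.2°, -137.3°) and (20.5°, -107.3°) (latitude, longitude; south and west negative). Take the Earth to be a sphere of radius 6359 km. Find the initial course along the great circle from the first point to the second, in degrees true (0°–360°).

75.0°

θ = atan2( sin Δλ·cos φ₂ ,  cos φ₁ sin φ₂ − sin φ₁ cos φ₂ cos Δλ )
  = atan2(+0.4683, +0.1253) = 75.02°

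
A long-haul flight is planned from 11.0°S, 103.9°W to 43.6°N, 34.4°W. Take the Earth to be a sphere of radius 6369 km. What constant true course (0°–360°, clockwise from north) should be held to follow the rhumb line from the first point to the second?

Δψ = ln[tan(π/4+φ₂/2)/tan(π/4+φ₁/2)] = +1.0404
Δλ = +1.2130 rad (taken the short way round)
course = atan2(Δλ, Δψ) = 49.38°

49.4°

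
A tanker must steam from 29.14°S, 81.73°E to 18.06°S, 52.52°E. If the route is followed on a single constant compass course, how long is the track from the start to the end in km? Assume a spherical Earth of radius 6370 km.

3215 km

Rhumb course C = atan2(Δλ, Δψ) with Δψ = ln[tan(π/4+φ₂/2)/tan(π/4+φ₁/2)] = +0.2115, Δλ = -0.5098 → C = 292.53°
d = R·|Δφ| / |cos C| = 6370·0.19338 / 0.38318 = 3215 km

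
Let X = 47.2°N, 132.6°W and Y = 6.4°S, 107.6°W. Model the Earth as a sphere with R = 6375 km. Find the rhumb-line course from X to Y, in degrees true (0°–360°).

157.4°

Meridional parts: M(φ₁)=+0.9368, M(φ₂)=-0.1119 → ΔM = -1.0487;  Δλ = +0.4363 rad
tan C = Δλ / ΔM = -0.4161 → C = 157.41°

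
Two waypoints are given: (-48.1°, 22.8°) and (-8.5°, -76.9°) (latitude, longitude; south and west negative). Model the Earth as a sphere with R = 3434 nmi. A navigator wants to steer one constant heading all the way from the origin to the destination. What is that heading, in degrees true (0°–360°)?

Δψ = ln[tan(π/4+φ₂/2)/tan(π/4+φ₁/2)] = +0.8112
Δλ = -1.7401 rad (taken the short way round)
course = atan2(Δλ, Δψ) = 294.99°

295.0°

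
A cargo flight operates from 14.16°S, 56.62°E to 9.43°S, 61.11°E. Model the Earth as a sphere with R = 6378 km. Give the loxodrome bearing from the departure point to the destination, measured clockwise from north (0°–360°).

Δψ = ln[tan(π/4+φ₂/2)/tan(π/4+φ₁/2)] = +0.0844
Δλ = +0.0784 rad (taken the short way round)
course = atan2(Δλ, Δψ) = 42.89°

42.9°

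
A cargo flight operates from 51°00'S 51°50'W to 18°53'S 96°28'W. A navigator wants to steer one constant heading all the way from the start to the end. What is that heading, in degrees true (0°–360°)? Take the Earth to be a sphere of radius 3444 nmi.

312.0°

Meridional parts: M(φ₁)=-1.0381, M(φ₂)=-0.3357 → ΔM = +0.7024;  Δλ = -0.7790 rad
tan C = Δλ / ΔM = -1.1090 → C = 312.04°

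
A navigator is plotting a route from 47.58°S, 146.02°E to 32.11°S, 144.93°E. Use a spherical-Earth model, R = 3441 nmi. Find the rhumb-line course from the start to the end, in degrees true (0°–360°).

356.9°

Meridional parts: M(φ₁)=-0.9466, M(φ₂)=-0.5923 → ΔM = +0.3543;  Δλ = -0.0190 rad
tan C = Δλ / ΔM = -0.0537 → C = 356.93°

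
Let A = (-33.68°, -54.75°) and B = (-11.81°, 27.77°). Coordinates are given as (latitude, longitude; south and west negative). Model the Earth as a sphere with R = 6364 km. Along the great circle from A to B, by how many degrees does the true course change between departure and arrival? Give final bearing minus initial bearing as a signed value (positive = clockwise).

-38.1°

At departure: θ₁ = atan2(sin Δλ cos φ₂, cos φ₁ sin φ₂ − sin φ₁ cos φ₂ cos Δλ) = 95.86°
At arrival: θ₂ = atan2(sin Δλ cos φ₁, −cos φ₂ sin φ₁ + sin φ₂ cos φ₁ cos Δλ) = 57.75°
Δθ = θ₂ − θ₁ = -38.1°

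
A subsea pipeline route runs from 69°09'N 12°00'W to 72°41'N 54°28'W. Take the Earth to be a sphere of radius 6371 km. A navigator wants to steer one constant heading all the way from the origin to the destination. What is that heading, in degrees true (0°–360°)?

Δψ = ln[tan(π/4+φ₂/2)/tan(π/4+φ₁/2)] = +0.1892
Δλ = -0.7412 rad (taken the short way round)
course = atan2(Δλ, Δψ) = 284.32°

284.3°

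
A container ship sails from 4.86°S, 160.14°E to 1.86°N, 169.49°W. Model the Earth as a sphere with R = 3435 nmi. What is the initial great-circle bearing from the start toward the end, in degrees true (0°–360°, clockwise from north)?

78.2°

N = sin Δλ·cos φ₂ = +0.5053;  D = cos φ₁ sin φ₂ − sin φ₁ cos φ₂ cos Δλ = +0.1054
initial course = atan2(N, D) = 78.22°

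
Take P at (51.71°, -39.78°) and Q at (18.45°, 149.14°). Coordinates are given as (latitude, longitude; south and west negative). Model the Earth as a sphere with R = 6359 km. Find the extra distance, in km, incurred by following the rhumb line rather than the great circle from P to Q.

3396 km

Great circle: cos σ = sin φ₁ sin φ₂ + cos φ₁ cos φ₂ cos Δλ,  σ = 1.9095 rad → d_gc = 12142.7 km
Rhumb line: Δψ = -0.7302, q = Δφ/Δψ = 0.7949, d_rh = R√(Δφ²+q²Δλ²) = 15538.7 km
Excess = 15538.7 − 12142.7 = 3396.0 ≈ 3396 km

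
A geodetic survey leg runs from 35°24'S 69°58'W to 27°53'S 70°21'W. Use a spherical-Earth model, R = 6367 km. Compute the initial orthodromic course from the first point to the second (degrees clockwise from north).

N = sin Δλ·cos φ₂ = -0.0059;  D = cos φ₁ sin φ₂ − sin φ₁ cos φ₂ cos Δλ = +0.1308
initial course = atan2(N, D) = 357.41°

357.4°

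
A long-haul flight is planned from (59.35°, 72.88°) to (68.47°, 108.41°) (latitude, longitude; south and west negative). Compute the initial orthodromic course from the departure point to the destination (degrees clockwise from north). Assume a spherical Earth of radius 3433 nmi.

44.5°

θ = atan2( sin Δλ·cos φ₂ ,  cos φ₁ sin φ₂ − sin φ₁ cos φ₂ cos Δλ )
  = atan2(+0.2133, +0.2173) = 44.47°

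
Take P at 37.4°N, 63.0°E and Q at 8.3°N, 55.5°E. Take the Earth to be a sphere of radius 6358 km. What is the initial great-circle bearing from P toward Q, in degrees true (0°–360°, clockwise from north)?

N = sin Δλ·cos φ₂ = -0.1292;  D = cos φ₁ sin φ₂ − sin φ₁ cos φ₂ cos Δλ = -0.4812
initial course = atan2(N, D) = 195.02°

195.0°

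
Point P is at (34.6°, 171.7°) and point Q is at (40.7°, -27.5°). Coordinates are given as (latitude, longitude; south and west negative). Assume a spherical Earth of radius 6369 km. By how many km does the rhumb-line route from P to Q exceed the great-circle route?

Great circle: cos σ = sin φ₁ sin φ₂ + cos φ₁ cos φ₂ cos Δλ,  σ = 1.7916 rad → d_gc = 11410.9 km
Rhumb line: Δψ = +0.1346, q = Δφ/Δψ = 0.7909, d_rh = R√(Δφ²+q²Δλ²) = 14153.9 km
Excess = 14153.9 − 11410.9 = 2743.0 ≈ 2743 km

2743 km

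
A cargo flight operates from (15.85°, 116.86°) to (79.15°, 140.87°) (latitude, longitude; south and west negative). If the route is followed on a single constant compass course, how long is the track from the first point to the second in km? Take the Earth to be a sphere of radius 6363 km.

7172 km

Δψ = ln[tan(π/4+φ₂/2)/tan(π/4+φ₁/2)] = +2.0740;  Δφ = +1.1048 rad,  Δλ = +0.4191 rad
q = Δφ/Δψ = 0.5327
d = R·√(Δφ² + q²Δλ²) = 6363·1.12712 = 7172 km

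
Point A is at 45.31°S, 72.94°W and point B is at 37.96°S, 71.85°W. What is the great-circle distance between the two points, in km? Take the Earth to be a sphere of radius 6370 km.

cos σ = sin φ₁ sin φ₂ + cos φ₁ cos φ₂ cos Δλ
      = sin(-45.31°)sin(-37.96°) + cos(-45.31°)cos(-37.96°)cos(1.09°) = 0.9917
σ = 7.395° → d = Rσ = 6370·0.12906 = 822 km

822 km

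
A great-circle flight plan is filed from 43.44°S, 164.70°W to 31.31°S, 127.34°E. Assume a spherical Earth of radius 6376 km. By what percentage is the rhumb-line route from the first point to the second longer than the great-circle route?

2.4%

Great circle: σ = 0.9396 rad → d_gc = Rσ = 5990.9 km
Rhumb: Δφ = +0.2117, Δλ = -1.1861, Δψ = +0.2675, q = Δφ/Δψ = 0.7915 → d_rh = R√(Δφ²+q²Δλ²) = 6135.9 km
Excess = (6135.9 − 5990.9) / 5990.9 = 145.0 / 5990.9 = 2.42% ≈ 2.4%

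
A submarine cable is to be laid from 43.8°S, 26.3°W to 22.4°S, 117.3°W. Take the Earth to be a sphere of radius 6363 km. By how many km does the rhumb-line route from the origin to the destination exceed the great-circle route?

332 km

Great circle: cos σ = sin φ₁ sin φ₂ + cos φ₁ cos φ₂ cos Δλ,  σ = 1.3159 rad → d_gc = 8373.31 km
Rhumb line: Δψ = +0.4507, q = Δφ/Δψ = 0.8286, d_rh = R√(Δφ²+q²Δλ²) = 8704.83 km
Excess = 8704.83 − 8373.31 = 331.52 ≈ 332 km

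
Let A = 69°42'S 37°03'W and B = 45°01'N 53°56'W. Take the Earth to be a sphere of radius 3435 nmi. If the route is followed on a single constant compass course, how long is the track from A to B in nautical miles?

Δψ = ln[tan(π/4+φ₂/2)/tan(π/4+φ₁/2)] = +2.6020;  Δφ = +2.0022 rad,  Δλ = -0.2947 rad
q = Δφ/Δψ = 0.7695
d = R·√(Δφ² + q²Δλ²) = 3435·2.01498 = 6921 nmi

6921 nmi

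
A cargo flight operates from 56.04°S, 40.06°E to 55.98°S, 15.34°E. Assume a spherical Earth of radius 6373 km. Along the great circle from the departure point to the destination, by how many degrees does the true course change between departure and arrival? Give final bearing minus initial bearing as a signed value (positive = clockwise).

+20.6°

Initial bearing θ₁ = atan2(sin Δλ cos φ₂, cos φ₁ sin φ₂ − sin φ₁ cos φ₂ cos Δλ) = 259.95°
Final bearing θ₂ = (initial bearing from the destination back to the start) + 180° = 280.54°
Δθ = θ₂ − θ₁ = +20.6°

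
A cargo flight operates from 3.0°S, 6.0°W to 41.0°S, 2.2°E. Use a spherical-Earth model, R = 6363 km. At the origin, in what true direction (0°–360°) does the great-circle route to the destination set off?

170.1°

θ = atan2( sin Δλ·cos φ₂ ,  cos φ₁ sin φ₂ − sin φ₁ cos φ₂ cos Δλ )
  = atan2(+0.1076, -0.6161) = 170.09°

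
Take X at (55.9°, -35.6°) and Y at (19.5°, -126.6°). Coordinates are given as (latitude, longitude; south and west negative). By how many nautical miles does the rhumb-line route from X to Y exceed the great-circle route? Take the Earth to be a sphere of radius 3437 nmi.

224 nmi

Great circle: cos σ = sin φ₁ sin φ₂ + cos φ₁ cos φ₂ cos Δλ,  σ = 1.3003 rad → d_gc = 4469.2 nmi
Rhumb line: Δψ = -0.8348, q = Δφ/Δψ = 0.7610, d_rh = R√(Δφ²+q²Δλ²) = 4693.0 nmi
Excess = 4693.0 − 4469.2 = 223.8 ≈ 224 nmi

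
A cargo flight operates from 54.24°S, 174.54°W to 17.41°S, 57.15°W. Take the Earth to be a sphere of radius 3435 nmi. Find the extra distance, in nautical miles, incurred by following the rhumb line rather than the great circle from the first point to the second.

483 nmi

Great circle: cos σ = sin φ₁ sin φ₂ + cos φ₁ cos φ₂ cos Δλ,  σ = 1.5845 rad → d_gc = 5442.9 nmi
Rhumb line: Δψ = +0.8227, q = Δφ/Δψ = 0.7814, d_rh = R√(Δφ²+q²Δλ²) = 5925.8 nmi
Excess = 5925.8 − 5442.9 = 482.9 ≈ 483 nmi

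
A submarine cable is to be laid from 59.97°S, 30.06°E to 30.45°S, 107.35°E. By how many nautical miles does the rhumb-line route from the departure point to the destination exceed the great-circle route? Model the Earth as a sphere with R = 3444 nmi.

153 nmi

Great circle: cos σ = sin φ₁ sin φ₂ + cos φ₁ cos φ₂ cos Δλ,  σ = 1.0079 rad → d_gc = 3471.0 nmi
Rhumb line: Δψ = +0.7575, q = Δφ/Δψ = 0.6801, d_rh = R√(Δφ²+q²Δλ²) = 3624.0 nmi
Excess = 3624.0 − 3471.0 = 153.0 ≈ 153 nmi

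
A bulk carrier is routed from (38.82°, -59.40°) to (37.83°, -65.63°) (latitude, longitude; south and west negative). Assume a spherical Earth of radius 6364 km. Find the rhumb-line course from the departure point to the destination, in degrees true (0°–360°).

258.5°

Meridional parts: M(φ₁)=+0.7363, M(φ₂)=+0.7142 → ΔM = -0.0220;  Δλ = -0.1087 rad
tan C = Δλ / ΔM = +4.9367 → C = 258.55°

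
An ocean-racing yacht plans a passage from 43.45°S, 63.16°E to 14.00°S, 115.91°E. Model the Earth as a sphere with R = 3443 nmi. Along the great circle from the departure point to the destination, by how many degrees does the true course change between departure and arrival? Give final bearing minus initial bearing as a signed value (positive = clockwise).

-27.7°

At departure: θ₁ = atan2(sin Δλ cos φ₂, cos φ₁ sin φ₂ − sin φ₁ cos φ₂ cos Δλ) = 73.53°
At arrival: θ₂ = atan2(sin Δλ cos φ₁, −cos φ₂ sin φ₁ + sin φ₂ cos φ₁ cos Δλ) = 45.85°
Δθ = θ₂ − θ₁ = -27.7°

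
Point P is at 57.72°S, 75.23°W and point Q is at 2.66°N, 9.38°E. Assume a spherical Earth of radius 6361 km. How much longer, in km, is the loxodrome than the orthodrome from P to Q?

Great circle: cos σ = sin φ₁ sin φ₂ + cos φ₁ cos φ₂ cos Δλ,  σ = 1.5599 rad → d_gc = 9922.7 km
Rhumb line: Δψ = +1.2864, q = Δφ/Δψ = 0.8192, d_rh = R√(Δφ²+q²Δλ²) = 10205.4 km
Excess = 10205.4 − 9922.7 = 282.7 ≈ 283 km

283 km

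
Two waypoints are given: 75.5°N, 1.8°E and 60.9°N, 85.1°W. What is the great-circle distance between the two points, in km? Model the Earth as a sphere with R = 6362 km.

Haversine: a = sin²(Δφ/2)+cos φ₁ cos φ₂ sin²(Δλ/2) = 0.07374;  σ = 2·atan2(√a,√(1−a))
σ = 31.513° → d = Rσ = 6362·0.55000 = 3499 km

3499 km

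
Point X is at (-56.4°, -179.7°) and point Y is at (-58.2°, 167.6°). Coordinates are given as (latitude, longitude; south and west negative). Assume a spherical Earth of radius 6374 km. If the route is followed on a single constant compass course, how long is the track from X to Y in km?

Rhumb course C = atan2(Δλ, Δψ) with Δψ = ln[tan(π/4+φ₂/2)/tan(π/4+φ₁/2)] = -0.0582, Δλ = -0.2217 → C = 255.30°
d = R·|Δφ| / |cos C| = 6374·0.03142 / 0.25382 = 789 km

789 km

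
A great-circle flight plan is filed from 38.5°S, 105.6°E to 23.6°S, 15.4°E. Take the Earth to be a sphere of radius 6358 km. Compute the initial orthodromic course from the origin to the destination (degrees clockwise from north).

251.0°

θ = atan2( sin Δλ·cos φ₂ ,  cos φ₁ sin φ₂ − sin φ₁ cos φ₂ cos Δλ )
  = atan2(-0.9164, -0.3153) = 251.01°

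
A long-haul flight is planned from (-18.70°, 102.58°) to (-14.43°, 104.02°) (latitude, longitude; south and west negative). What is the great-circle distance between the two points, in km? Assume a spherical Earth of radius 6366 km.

cos σ = sin φ₁ sin φ₂ + cos φ₁ cos φ₂ cos Δλ
      = sin(-18.70°)sin(-14.43°) + cos(-18.70°)cos(-14.43°)cos(1.44°) = 0.9969
σ = 4.487° → d = Rσ = 6366·0.07832 = 499 km

499 km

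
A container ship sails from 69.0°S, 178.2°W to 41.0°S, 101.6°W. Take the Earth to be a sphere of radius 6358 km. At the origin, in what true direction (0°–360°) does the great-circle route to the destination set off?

95.6°

N = sin Δλ·cos φ₂ = +0.7342;  D = cos φ₁ sin φ₂ − sin φ₁ cos φ₂ cos Δλ = -0.0718
initial course = atan2(N, D) = 95.59°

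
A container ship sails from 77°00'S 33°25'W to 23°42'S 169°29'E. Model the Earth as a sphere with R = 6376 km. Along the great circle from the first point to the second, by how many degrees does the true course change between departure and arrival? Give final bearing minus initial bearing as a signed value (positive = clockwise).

+153.5°

At departure: θ₁ = atan2(sin Δλ cos φ₂, cos φ₁ sin φ₂ − sin φ₁ cos φ₂ cos Δλ) = 201.33°
At arrival: θ₂ = atan2(sin Δλ cos φ₁, −cos φ₂ sin φ₁ + sin φ₂ cos φ₁ cos Δλ) = 354.87°
Δθ = θ₂ − θ₁ = +153.5°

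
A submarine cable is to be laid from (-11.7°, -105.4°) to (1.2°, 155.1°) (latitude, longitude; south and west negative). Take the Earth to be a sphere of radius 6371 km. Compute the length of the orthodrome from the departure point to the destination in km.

11069 km

cos σ = sin φ₁ sin φ₂ + cos φ₁ cos φ₂ cos Δλ
      = sin(-11.70°)sin(1.20°) + cos(-11.70°)cos(1.20°)cos(-99.50°) = -0.1658
σ = 99.545° → d = Rσ = 6371·1.73740 = 11069 km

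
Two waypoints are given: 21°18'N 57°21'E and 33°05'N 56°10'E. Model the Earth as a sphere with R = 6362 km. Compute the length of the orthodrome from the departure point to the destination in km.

Haversine: a = sin²(Δφ/2)+cos φ₁ cos φ₂ sin²(Δλ/2) = 0.01062;  σ = 2·atan2(√a,√(1−a))
σ = 11.830° → d = Rσ = 6362·0.20647 = 1314 km

1314 km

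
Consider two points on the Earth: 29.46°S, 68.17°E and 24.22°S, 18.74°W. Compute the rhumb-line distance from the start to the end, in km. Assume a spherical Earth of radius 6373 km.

Rhumb course C = atan2(Δλ, Δψ) with Δψ = ln[tan(π/4+φ₂/2)/tan(π/4+φ₁/2)] = +0.1026, Δλ = -1.5169 → C = 273.87°
d = R·|Δφ| / |cos C| = 6373·0.09146 / 0.06745 = 8641 km

8641 km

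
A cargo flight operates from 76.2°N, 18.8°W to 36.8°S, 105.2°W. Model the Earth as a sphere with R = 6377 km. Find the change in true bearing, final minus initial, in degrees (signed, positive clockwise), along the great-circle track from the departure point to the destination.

At departure: θ₁ = atan2(sin Δλ cos φ₂, cos φ₁ sin φ₂ − sin φ₁ cos φ₂ cos Δλ) = 256.51°
At arrival: θ₂ = atan2(sin Δλ cos φ₁, −cos φ₂ sin φ₁ + sin φ₂ cos φ₁ cos Δλ) = 196.84°
Δθ = θ₂ − θ₁ = -59.7°

-59.7°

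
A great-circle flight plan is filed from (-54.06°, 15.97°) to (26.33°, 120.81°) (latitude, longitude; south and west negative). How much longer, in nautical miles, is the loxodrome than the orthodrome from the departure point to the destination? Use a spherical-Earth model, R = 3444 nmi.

Great circle: cos σ = sin φ₁ sin φ₂ + cos φ₁ cos φ₂ cos Δλ,  σ = 2.0873 rad → d_gc = 7188.6 nmi
Rhumb line: Δψ = +1.6026, q = Δφ/Δψ = 0.8755, d_rh = R√(Δφ²+q²Δλ²) = 7334.2 nmi
Excess = 7334.2 − 7188.6 = 145.6 ≈ 146 nmi

146 nmi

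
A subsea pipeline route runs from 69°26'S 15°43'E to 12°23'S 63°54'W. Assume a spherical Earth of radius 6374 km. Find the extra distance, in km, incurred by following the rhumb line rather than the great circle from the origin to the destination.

Great circle: cos σ = sin φ₁ sin φ₂ + cos φ₁ cos φ₂ cos Δλ,  σ = 1.3051 rad → d_gc = 8318.42 km
Rhumb line: Δψ = +1.4891, q = Δφ/Δψ = 0.6687, d_rh = R√(Δφ²+q²Δλ²) = 8680.90 km
Excess = 8680.90 − 8318.42 = 362.48 ≈ 362 km

362 km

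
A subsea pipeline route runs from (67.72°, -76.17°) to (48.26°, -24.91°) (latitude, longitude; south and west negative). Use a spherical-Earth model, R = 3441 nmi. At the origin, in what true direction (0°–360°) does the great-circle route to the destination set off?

N = sin Δλ·cos φ₂ = +0.5193;  D = cos φ₁ sin φ₂ − sin φ₁ cos φ₂ cos Δλ = -0.1026
initial course = atan2(N, D) = 101.18°

101.2°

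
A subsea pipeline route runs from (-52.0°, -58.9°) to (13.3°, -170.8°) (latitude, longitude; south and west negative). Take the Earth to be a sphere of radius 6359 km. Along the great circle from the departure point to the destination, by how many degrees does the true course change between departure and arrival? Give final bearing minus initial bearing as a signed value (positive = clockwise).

Initial bearing θ₁ = atan2(sin Δλ cos φ₂, cos φ₁ sin φ₂ − sin φ₁ cos φ₂ cos Δλ) = 260.91°
Final bearing θ₂ = (initial bearing from the destination back to the start) + 180° = 321.34°
Δθ = θ₂ − θ₁ = +60.4°

+60.4°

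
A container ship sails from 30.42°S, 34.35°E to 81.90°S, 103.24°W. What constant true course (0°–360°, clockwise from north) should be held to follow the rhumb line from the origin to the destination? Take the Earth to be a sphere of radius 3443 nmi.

Meridional parts: M(φ₁)=-0.5578, M(φ₂)=-2.6478 → ΔM = -2.0901;  Δλ = -2.4014 rad
tan C = Δλ / ΔM = +1.1490 → C = 228.97°

229.0°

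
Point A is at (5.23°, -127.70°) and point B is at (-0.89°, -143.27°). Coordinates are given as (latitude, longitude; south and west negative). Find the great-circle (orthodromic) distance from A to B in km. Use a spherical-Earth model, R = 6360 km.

1855 km

cos σ = sin φ₁ sin φ₂ + cos φ₁ cos φ₂ cos Δλ
      = sin(5.23°)sin(-0.89°) + cos(5.23°)cos(-0.89°)cos(-15.57°) = 0.9578
σ = 16.712° → d = Rσ = 6360·0.29168 = 1855 km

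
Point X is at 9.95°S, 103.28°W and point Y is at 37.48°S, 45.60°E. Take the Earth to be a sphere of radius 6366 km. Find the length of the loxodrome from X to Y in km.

Rhumb course C = atan2(Δλ, Δψ) with Δψ = ln[tan(π/4+φ₂/2)/tan(π/4+φ₁/2)] = -0.5320, Δλ = +2.5984 → C = 101.57°
d = R·|Δφ| / |cos C| = 6366·0.48049 / 0.20057 = 15251 km

15251 km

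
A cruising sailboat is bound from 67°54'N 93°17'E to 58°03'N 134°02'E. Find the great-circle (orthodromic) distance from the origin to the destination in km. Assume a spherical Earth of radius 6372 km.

cos σ = sin φ₁ sin φ₂ + cos φ₁ cos φ₂ cos Δλ
      = sin(67.90°)sin(58.05°) + cos(67.90°)cos(58.05°)cos(40.75°) = 0.9370
σ = 20.448° → d = Rσ = 6372·0.35688 = 2274 km

2274 km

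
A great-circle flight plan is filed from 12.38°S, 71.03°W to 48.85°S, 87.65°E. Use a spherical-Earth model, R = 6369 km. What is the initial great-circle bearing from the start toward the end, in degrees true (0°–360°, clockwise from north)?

164.6°

θ = atan2( sin Δλ·cos φ₂ ,  cos φ₁ sin φ₂ − sin φ₁ cos φ₂ cos Δλ )
  = atan2(+0.2392, -0.8669) = 164.57°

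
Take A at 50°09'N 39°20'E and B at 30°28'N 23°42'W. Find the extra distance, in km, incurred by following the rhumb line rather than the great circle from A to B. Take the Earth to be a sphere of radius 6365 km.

130 km

Great circle: cos σ = sin φ₁ sin φ₂ + cos φ₁ cos φ₂ cos Δλ,  σ = 0.8767 rad → d_gc = 5580.0 km
Rhumb line: Δψ = -0.4560, q = Δφ/Δψ = 0.7533, d_rh = R√(Δφ²+q²Δλ²) = 5710.3 km
Excess = 5710.3 − 5580.0 = 130.3 ≈ 130 km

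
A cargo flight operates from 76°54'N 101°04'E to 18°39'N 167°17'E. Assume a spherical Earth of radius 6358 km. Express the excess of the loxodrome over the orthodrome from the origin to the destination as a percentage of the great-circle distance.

3.5%

Great circle: σ = 1.1614 rad → d_gc = Rσ = 7384.1 km
Rhumb: Δφ = -1.0167, Δλ = +1.1557, Δψ = -1.8330, q = Δφ/Δψ = 0.5546 → d_rh = R√(Δφ²+q²Δλ²) = 7641.4 km
Excess = (7641.4 − 7384.1) / 7384.1 = 257.3 / 7384.1 = 3.48% ≈ 3.5%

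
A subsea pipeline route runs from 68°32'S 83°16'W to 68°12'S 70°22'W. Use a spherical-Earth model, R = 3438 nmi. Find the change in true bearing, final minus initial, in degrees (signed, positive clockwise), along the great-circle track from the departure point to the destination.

-12.0°

At departure: θ₁ = atan2(sin Δλ cos φ₂, cos φ₁ sin φ₂ − sin φ₁ cos φ₂ cos Δλ) = 92.01°
At arrival: θ₂ = atan2(sin Δλ cos φ₁, −cos φ₂ sin φ₁ + sin φ₂ cos φ₁ cos Δλ) = 80.01°
Δθ = θ₂ − θ₁ = -12.0°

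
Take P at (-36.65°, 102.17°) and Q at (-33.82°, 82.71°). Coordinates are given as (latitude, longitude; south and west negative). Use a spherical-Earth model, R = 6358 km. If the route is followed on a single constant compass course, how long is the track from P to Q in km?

Rhumb course C = atan2(Δλ, Δψ) with Δψ = ln[tan(π/4+φ₂/2)/tan(π/4+φ₁/2)] = +0.0605, Δλ = -0.3396 → C = 280.10°
d = R·|Δφ| / |cos C| = 6358·0.04939 / 0.17532 = 1791 km

1791 km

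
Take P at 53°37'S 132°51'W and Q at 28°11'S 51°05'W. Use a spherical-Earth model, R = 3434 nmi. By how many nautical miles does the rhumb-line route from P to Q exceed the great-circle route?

Great circle: cos σ = sin φ₁ sin φ₂ + cos φ₁ cos φ₂ cos Δλ,  σ = 1.0983 rad → d_gc = 3771.6 nmi
Rhumb line: Δψ = +0.5998, q = Δφ/Δψ = 0.7400, d_rh = R√(Δφ²+q²Δλ²) = 3934.0 nmi
Excess = 3934.0 − 3771.6 = 162.4 ≈ 162 nmi

162 nmi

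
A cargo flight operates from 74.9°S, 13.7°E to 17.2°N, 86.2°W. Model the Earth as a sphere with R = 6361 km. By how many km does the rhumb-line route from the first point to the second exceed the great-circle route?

660 km

Great circle: cos σ = sin φ₁ sin φ₂ + cos φ₁ cos φ₂ cos Δλ,  σ = 1.9053 rad → d_gc = 12119.5 km
Rhumb line: Δψ = +2.3257, q = Δφ/Δψ = 0.6912, d_rh = R√(Δφ²+q²Δλ²) = 12779.4 km
Excess = 12779.4 − 12119.5 = 659.9 ≈ 660 km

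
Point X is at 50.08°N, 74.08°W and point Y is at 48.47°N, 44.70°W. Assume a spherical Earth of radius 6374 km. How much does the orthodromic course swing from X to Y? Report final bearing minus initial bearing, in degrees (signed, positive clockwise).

Initial bearing θ₁ = atan2(sin Δλ cos φ₂, cos φ₁ sin φ₂ − sin φ₁ cos φ₂ cos Δλ) = 83.46°
Final bearing θ₂ = (initial bearing from the destination back to the start) + 180° = 105.93°
Δθ = θ₂ − θ₁ = +22.5°

+22.5°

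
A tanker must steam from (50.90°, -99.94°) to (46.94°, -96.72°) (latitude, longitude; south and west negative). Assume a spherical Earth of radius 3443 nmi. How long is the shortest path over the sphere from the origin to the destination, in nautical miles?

270 nmi

Haversine: a = sin²(Δφ/2)+cos φ₁ cos φ₂ sin²(Δλ/2) = 0.00153;  σ = 2·atan2(√a,√(1−a))
σ = 4.489° → d = Rσ = 3443·0.07834 = 270 nmi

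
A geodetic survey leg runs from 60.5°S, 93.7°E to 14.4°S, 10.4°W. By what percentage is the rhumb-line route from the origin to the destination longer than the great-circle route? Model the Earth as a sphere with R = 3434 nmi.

Great circle: σ = 1.4704 rad → d_gc = Rσ = 5049.3 nmi
Rhumb: Δφ = +0.8046, Δλ = -1.8169, Δψ = +1.0805, q = Δφ/Δψ = 0.7446 → d_rh = R√(Δφ²+q²Δλ²) = 5405.4 nmi
Excess = (5405.4 − 5049.3) / 5049.3 = 356.1 / 5049.3 = 7.052% ≈ 7.1%

7.1%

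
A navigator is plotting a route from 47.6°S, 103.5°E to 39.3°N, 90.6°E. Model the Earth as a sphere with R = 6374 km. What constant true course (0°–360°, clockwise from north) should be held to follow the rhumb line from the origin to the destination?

Meridional parts: M(φ₁)=-0.9471, M(φ₂)=+0.7470 → ΔM = +1.6941;  Δλ = -0.2251 rad
tan C = Δλ / ΔM = -0.1329 → C = 352.43°

352.4°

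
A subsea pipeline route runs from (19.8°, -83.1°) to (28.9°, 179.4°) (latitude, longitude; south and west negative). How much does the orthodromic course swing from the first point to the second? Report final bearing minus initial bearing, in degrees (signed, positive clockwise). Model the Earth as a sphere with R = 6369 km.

At departure: θ₁ = atan2(sin Δλ cos φ₂, cos φ₁ sin φ₂ − sin φ₁ cos φ₂ cos Δλ) = 299.62°
At arrival: θ₂ = atan2(sin Δλ cos φ₁, −cos φ₂ sin φ₁ + sin φ₂ cos φ₁ cos Δλ) = 249.12°
Δθ = θ₂ − θ₁ = -50.5°

-50.5°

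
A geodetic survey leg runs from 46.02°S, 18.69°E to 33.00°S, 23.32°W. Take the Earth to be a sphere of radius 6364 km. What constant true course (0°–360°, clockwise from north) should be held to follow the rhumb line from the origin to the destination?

292.0°

Δψ = ln[tan(π/4+φ₂/2)/tan(π/4+φ₁/2)] = +0.2961
Δλ = -0.7332 rad (taken the short way round)
course = atan2(Δλ, Δψ) = 291.99°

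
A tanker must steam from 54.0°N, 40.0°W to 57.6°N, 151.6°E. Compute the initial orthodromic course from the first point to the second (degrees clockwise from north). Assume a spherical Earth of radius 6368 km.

353.3°

N = sin Δλ·cos φ₂ = -0.1077;  D = cos φ₁ sin φ₂ − sin φ₁ cos φ₂ cos Δλ = +0.9209
initial course = atan2(N, D) = 353.33°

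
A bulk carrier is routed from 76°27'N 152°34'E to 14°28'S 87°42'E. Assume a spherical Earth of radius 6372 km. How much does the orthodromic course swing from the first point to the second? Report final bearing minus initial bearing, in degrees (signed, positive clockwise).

-50.0°

Initial bearing θ₁ = atan2(sin Δλ cos φ₂, cos φ₁ sin φ₂ − sin φ₁ cos φ₂ cos Δλ) = 242.40°
Final bearing θ₂ = (initial bearing from the destination back to the start) + 180° = 192.38°
Δθ = θ₂ − θ₁ = -50.0°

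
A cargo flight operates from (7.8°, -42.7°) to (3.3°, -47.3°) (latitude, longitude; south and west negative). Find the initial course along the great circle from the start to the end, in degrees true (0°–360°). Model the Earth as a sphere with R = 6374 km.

225.7°

θ = atan2( sin Δλ·cos φ₂ ,  cos φ₁ sin φ₂ − sin φ₁ cos φ₂ cos Δλ )
  = atan2(-0.0801, -0.0780) = 225.74°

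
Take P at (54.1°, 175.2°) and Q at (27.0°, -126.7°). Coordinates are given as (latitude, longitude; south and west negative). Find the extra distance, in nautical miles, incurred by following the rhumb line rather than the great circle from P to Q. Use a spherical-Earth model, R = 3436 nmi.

Great circle: cos σ = sin φ₁ sin φ₂ + cos φ₁ cos φ₂ cos Δλ,  σ = 0.8713 rad → d_gc = 2993.8 nmi
Rhumb line: Δψ = -0.6374, q = Δφ/Δψ = 0.7420, d_rh = R√(Δφ²+q²Δλ²) = 3053.7 nmi
Excess = 3053.7 − 2993.8 = 59.9 ≈ 60 nmi

60 nmi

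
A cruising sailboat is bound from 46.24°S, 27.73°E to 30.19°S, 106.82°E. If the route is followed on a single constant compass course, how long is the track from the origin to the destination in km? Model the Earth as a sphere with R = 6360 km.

Rhumb course C = atan2(Δλ, Δψ) with Δψ = ln[tan(π/4+φ₂/2)/tan(π/4+φ₁/2)] = +0.3592, Δλ = +1.3804 → C = 75.41°
d = R·|Δφ| / |cos C| = 6360·0.28013 / 0.25182 = 7075 km

7075 km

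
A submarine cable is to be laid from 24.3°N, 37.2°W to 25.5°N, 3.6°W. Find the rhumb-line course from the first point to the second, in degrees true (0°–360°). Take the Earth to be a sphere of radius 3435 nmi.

Meridional parts: M(φ₁)=+0.4374, M(φ₂)=+0.4605 → ΔM = +0.0231;  Δλ = +0.5864 rad
tan C = Δλ / ΔM = +25.3966 → C = 87.75°

87.7°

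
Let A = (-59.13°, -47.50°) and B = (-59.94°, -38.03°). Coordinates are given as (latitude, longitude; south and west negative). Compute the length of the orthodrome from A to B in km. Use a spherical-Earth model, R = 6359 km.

540 km

Haversine: a = sin²(Δφ/2)+cos φ₁ cos φ₂ sin²(Δλ/2) = 0.00180;  σ = 2·atan2(√a,√(1−a))
σ = 4.865° → d = Rσ = 6359·0.08491 = 540 km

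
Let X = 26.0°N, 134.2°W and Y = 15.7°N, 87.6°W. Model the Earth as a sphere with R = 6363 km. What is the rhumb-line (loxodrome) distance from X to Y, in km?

4962 km

Rhumb course C = atan2(Δλ, Δψ) with Δψ = ln[tan(π/4+φ₂/2)/tan(π/4+φ₁/2)] = -0.1927, Δλ = +0.8133 → C = 103.33°
d = R·|Δφ| / |cos C| = 6363·0.17977 / 0.23055 = 4962 km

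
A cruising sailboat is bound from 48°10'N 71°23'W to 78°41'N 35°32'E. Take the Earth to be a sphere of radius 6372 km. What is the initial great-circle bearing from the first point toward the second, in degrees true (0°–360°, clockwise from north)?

N = sin Δλ·cos φ₂ = +0.1877;  D = cos φ₁ sin φ₂ − sin φ₁ cos φ₂ cos Δλ = +0.6965
initial course = atan2(N, D) = 15.08°

15.1°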